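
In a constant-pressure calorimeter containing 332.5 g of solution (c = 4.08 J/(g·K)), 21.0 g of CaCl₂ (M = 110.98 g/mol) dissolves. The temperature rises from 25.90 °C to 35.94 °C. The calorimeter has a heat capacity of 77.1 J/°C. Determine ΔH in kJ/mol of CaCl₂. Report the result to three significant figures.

ΔH = -76.1 kJ/mol

|ΔT| = |35.94 − 25.90| = 10.04 °C
|q_surr| = (332.5 × 4.08 + 77.1) × 10.04 = 1433.7 × 10.04 = 14390 J
n(CaCl₂) = 21.0 / 110.98 = 0.1892 mol
Temperature rose, so q_rxn = −|q_surr| = -14.39 kJ
ΔH = q_rxn / n = -76.06 kJ/mol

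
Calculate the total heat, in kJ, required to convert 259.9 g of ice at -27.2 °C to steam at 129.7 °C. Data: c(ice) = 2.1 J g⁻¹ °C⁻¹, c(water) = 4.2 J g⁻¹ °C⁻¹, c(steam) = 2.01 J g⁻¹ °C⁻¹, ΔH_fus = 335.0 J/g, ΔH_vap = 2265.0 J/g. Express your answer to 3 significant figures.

q1 (heat ice -27.2→0.0 °C): 259.9 × 2.1 × 27.2 = 14845 J
q2 (melt at 0 °C): 259.9 × 335.0 = 87067 J
q3 (heat water 0.0→100.0 °C): 259.9 × 4.2 × 100.0 = 109158 J
q4 (vaporize at 100 °C): 259.9 × 2265.0 = 588674 J
q5 (heat steam 100.0→129.7 °C): 259.9 × 2.01 × 29.7 = 15515 J
Total: 14845 + 87067 + 109158 + 588674 + 15515 = 815259 J = 815 kJ

q = 815 kJ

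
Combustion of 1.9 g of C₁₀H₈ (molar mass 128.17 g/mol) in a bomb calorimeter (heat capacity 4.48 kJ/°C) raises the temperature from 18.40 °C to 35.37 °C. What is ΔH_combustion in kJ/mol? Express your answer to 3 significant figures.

ΔH = -5130 kJ/mol

ΔT = 35.37 − 18.40 = 16.97 °C
q_cal = C_cal × ΔT = 4.48 × 16.97 = 76.0256 kJ
n = 1.9 / 128.17 = 0.01482 mol
q_rxn = −q_cal = -76.0256 kJ
ΔH = -76.0256 / 0.01482 = -5130 kJ/mol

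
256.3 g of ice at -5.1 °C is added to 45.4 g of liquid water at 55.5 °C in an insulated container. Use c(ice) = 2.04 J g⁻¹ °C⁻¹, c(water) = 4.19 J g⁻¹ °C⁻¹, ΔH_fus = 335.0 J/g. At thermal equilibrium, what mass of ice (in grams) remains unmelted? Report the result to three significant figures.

m_ice remaining = 233 g

Heat to warm all ice to 0 °C: 256.3×2.04×5.1 = 2666.5 J
Heat released by water cooling to 0 °C: 45.4×4.19×55.5 = 10558 J
10558 J < 2666.5 + 256.3×335.0 = 88527.0 J, so not all ice melts; final T = 0 °C.
Heat left for melting: 10558 − 2666.5 = 7891.5 J
Mass melted = 7891.5 / 335.0 = 23.56 g
Ice remaining = 256.3 − 23.56 = 232.74 g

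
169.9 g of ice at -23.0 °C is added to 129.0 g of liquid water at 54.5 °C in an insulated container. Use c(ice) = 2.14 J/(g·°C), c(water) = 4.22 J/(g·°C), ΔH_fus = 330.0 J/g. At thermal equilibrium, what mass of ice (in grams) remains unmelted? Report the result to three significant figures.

Heat to warm all ice to 0 °C: 169.9×2.14×23.0 = 8362.5 J
Heat released by water cooling to 0 °C: 129.0×4.22×54.5 = 29669 J
29669 J < 8362.5 + 169.9×330.0 = 64429.5 J, so not all ice melts; final T = 0 °C.
Heat left for melting: 29669 − 8362.5 = 21306.5 J
Mass melted = 21306.5 / 330.0 = 64.57 g
Ice remaining = 169.9 − 64.57 = 105.33 g

m_ice remaining = 105 g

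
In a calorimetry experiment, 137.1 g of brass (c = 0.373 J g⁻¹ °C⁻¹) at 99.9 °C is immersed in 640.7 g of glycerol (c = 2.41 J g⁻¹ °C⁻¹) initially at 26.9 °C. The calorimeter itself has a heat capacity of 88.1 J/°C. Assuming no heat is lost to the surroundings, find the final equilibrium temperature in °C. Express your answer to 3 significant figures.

T_f = 29.1 °C

Heat lost by brass = heat gained by glycerol + calorimeter.
(137.1)(0.373)(99.9 − T) = [(640.7)(2.41) + 88.1](T − 26.9)
51.1383 (99.9 − T) = 1632.187 (T − 26.9)
5108.7 − 51.1383 T = 1632.187 T − 43906
49014.7 = 1683.3253 T
T = 29.12 °C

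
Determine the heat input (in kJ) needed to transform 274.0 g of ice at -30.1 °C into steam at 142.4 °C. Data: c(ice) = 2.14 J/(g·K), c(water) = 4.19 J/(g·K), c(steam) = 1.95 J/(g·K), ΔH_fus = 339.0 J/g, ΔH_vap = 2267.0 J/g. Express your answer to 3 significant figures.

q1 (heat ice -30.1→0.0 °C): 274.0 × 2.14 × 30.1 = 17649 J
q2 (melt at 0 °C): 274.0 × 339.0 = 92886 J
q3 (heat water 0.0→100.0 °C): 274.0 × 4.19 × 100.0 = 114806 J
q4 (vaporize at 100 °C): 274.0 × 2267.0 = 621158 J
q5 (heat steam 100.0→142.4 °C): 274.0 × 1.95 × 42.4 = 22654 J
Total: 17649 + 92886 + 114806 + 621158 + 22654 = 869153 J = 869 kJ

q = 869 kJ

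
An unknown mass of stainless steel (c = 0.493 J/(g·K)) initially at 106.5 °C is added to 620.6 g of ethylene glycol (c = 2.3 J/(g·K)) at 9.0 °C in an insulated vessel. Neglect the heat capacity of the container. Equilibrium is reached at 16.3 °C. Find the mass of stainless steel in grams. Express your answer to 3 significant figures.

m = 234 g

q_gained = (620.6 × 2.3) × (16.3 − 9.0) = 10420 J
q_lost = m × 0.493 × (106.5 − 16.3) = 44.4686 m
m = 10420 / 44.4686 = 234 g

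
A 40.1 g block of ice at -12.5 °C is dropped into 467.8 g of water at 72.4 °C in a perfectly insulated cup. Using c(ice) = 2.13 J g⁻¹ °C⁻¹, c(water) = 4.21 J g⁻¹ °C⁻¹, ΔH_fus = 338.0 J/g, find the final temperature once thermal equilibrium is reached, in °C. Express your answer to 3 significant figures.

T_f = 59.8 °C

Heat to bring ice to 0 °C and melt it: q₁ = 40.1×2.13×12.5 + 40.1×338.0 = 14621 J
Heat the water can supply cooling to 0 °C: 467.8×4.21×72.4 = 142587 J > q₁, so all ice melts.
Energy balance: 467.8×4.21×(72.4 − T) = 14621 + 40.1×4.21×(T − 0)
1969.438(72.4 − T) = 14621 + 168.821 T
142587 − 14621 = 2138.259 T
T = 127966 / 2138.259 = 59.846 °C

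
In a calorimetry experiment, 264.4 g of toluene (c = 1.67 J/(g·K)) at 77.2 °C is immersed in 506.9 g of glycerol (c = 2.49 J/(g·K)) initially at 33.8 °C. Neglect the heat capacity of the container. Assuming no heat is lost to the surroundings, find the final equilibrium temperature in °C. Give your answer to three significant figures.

Heat lost by toluene = heat gained by glycerol.
(264.4)(1.67)(77.2 − T) = (506.9)(2.49)(T − 33.8)
441.548 (77.2 − T) = 1262.181 (T − 33.8)
34088 − 441.548 T = 1262.181 T − 42662
76750 = 1703.729 T
T = 45.048 °C

T_f = 45.0 °C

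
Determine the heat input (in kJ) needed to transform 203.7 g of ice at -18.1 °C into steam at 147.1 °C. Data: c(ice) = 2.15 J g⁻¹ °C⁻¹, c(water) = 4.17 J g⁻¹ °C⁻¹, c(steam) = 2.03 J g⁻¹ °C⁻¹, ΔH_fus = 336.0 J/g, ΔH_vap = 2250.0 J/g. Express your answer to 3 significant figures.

q = 639 kJ

q1 (heat ice -18.1→0.0 °C): 203.7 × 2.15 × 18.1 = 7927 J
q2 (melt at 0 °C): 203.7 × 336.0 = 68443 J
q3 (heat water 0.0→100.0 °C): 203.7 × 4.17 × 100.0 = 84943 J
q4 (vaporize at 100 °C): 203.7 × 2250.0 = 458325 J
q5 (heat steam 100.0→147.1 °C): 203.7 × 2.03 × 47.1 = 19476 J
Total: 7927 + 68443 + 84943 + 458325 + 19476 = 639114 J = 639 kJ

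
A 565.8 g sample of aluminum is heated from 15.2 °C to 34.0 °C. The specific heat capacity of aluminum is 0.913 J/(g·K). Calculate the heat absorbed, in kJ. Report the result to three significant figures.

q = m c ΔT = 565.8 × 0.913 × (34.0 − 15.2)
q = 565.8 × 0.913 × 18.8 = 9712 J = 9.71 kJ

q = 9.71 kJ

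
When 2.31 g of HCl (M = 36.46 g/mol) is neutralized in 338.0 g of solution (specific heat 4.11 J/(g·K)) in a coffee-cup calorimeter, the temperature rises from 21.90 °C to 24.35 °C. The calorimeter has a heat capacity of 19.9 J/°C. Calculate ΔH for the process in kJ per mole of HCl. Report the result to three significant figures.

ΔH = -54.5 kJ/mol

|ΔT| = |24.35 − 21.90| = 2.45 °C
|q_surr| = (338.0 × 4.11 + 19.9) × 2.45 = 1409.08 × 2.45 = 3452 J
n(HCl) = 2.31 / 36.46 = 0.06336 mol
Temperature rose, so q_rxn = −|q_surr| = -3.452 kJ
ΔH = q_rxn / n = -54.48 kJ/mol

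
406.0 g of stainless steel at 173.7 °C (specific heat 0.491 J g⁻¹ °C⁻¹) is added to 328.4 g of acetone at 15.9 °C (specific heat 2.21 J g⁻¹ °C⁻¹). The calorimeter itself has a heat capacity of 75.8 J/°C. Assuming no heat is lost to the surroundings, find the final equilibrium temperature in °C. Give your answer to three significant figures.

Heat lost by stainless steel = heat gained by acetone + calorimeter.
(406.0)(0.491)(173.7 − T) = [(328.4)(2.21) + 75.8](T − 15.9)
199.346 (173.7 − T) = 801.564 (T − 15.9)
34626 − 199.346 T = 801.564 T − 12745
47371 = 1000.910 T
T = 47.33 °C

T_f = 47.3 °C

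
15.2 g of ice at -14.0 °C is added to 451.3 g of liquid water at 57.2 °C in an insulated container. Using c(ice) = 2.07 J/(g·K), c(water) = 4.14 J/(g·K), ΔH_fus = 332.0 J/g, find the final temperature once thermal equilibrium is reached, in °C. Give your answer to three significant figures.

Heat to bring ice to 0 °C and melt it: q₁ = 15.2×2.07×14.0 + 15.2×332.0 = 5486.9 J
Heat the water can supply cooling to 0 °C: 451.3×4.14×57.2 = 106871 J > q₁, so all ice melts.
Energy balance: 451.3×4.14×(57.2 − T) = 5486.9 + 15.2×4.14×(T − 0)
1868.382(57.2 − T) = 5486.9 + 62.928 T
106871 − 5486.9 = 1931.310 T
T = 101384.1 / 1931.310 = 52.49 °C

T_f = 52.5 °C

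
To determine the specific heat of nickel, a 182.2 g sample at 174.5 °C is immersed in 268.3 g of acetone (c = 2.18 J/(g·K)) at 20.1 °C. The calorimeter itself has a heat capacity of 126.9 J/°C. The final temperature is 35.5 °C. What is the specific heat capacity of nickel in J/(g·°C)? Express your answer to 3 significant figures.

c = 0.433 J/(g·°C)

q_gained = (268.3 × 2.18 + 126.9) × (35.5 − 20.1) = 10960 J
q_lost = 182.2 × c × (174.5 − 35.5) = 25325.8 c
Set equal: c = 10960 / 25325.8 = 0.433 J/(g·°C)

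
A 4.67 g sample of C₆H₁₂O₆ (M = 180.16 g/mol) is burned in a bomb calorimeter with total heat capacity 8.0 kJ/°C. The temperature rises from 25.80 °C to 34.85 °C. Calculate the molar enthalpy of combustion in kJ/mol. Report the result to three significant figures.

ΔH = -2790 kJ/mol

ΔT = 34.85 − 25.80 = 9.05 °C
q_cal = C_cal × ΔT = 8.0 × 9.05 = 72.4 kJ
n = 4.67 / 180.16 = 0.02592 mol
q_rxn = −q_cal = -72.4 kJ
ΔH = -72.4 / 0.02592 = -2793 kJ/mol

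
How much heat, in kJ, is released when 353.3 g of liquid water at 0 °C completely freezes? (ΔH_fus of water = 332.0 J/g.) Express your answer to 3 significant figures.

q = m × ΔH_fus = 353.3 × 332.0 = 117300 J = 117 kJ

q = 117 kJ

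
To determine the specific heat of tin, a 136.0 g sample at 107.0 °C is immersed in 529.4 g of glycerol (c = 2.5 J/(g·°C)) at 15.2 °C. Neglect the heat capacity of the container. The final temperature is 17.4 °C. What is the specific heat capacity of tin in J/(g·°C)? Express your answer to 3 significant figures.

q_gained = (529.4 × 2.5) × (17.4 − 15.2) = 2912 J
q_lost = 136.0 × c × (107.0 − 17.4) = 12185.6 c
Set equal: c = 2912 / 12185.6 = 0.239 J/(g·°C)

c = 0.239 J/(g·°C)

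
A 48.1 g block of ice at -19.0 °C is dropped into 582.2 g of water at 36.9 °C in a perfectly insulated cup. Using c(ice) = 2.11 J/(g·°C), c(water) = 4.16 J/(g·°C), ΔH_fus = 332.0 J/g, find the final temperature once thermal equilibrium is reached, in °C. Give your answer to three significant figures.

Heat to bring ice to 0 °C and melt it: q₁ = 48.1×2.11×19.0 + 48.1×332.0 = 17898 J
Heat the water can supply cooling to 0 °C: 582.2×4.16×36.9 = 89370.0 J > q₁, so all ice melts.
Energy balance: 582.2×4.16×(36.9 − T) = 17898 + 48.1×4.16×(T − 0)
2421.952(36.9 − T) = 17898 + 200.096 T
89370.0 − 17898 = 2622.048 T
T = 71472.0 / 2622.048 = 27.26 °C

T_f = 27.3 °C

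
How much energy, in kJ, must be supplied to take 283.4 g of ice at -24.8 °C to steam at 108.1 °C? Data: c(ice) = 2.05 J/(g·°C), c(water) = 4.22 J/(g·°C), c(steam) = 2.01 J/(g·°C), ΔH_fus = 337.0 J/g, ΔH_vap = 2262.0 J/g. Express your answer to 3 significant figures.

q = 875 kJ

q1 (heat ice -24.8→0.0 °C): 283.4 × 2.05 × 24.8 = 14408 J
q2 (melt at 0 °C): 283.4 × 337.0 = 95506 J
q3 (heat water 0.0→100.0 °C): 283.4 × 4.22 × 100.0 = 119595 J
q4 (vaporize at 100 °C): 283.4 × 2262.0 = 641051 J
q5 (heat steam 100.0→108.1 °C): 283.4 × 2.01 × 8.1 = 4614 J
Total: 14408 + 95506 + 119595 + 641051 + 4614 = 875174 J = 875 kJ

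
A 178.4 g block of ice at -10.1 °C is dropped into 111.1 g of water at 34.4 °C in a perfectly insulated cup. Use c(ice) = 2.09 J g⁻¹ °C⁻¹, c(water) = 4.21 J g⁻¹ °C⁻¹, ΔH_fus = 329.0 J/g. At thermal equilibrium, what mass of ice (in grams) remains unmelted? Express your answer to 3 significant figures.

m_ice remaining = 141 g

Heat to warm all ice to 0 °C: 178.4×2.09×10.1 = 3765.8 J
Heat released by water cooling to 0 °C: 111.1×4.21×34.4 = 16090 J
16090 J < 3765.8 + 178.4×329.0 = 62459.4 J, so not all ice melts; final T = 0 °C.
Heat left for melting: 16090 − 3765.8 = 12324.2 J
Mass melted = 12324.2 / 329.0 = 37.46 g
Ice remaining = 178.4 − 37.46 = 140.94 g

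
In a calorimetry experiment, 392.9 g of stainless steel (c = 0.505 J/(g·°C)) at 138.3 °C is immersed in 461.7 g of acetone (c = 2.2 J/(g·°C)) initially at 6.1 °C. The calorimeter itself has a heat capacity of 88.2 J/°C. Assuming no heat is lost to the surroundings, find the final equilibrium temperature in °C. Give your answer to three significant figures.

Heat lost by stainless steel = heat gained by acetone + calorimeter.
(392.9)(0.505)(138.3 − T) = [(461.7)(2.2) + 88.2](T − 6.1)
198.4145 (138.3 − T) = 1103.94 (T − 6.1)
27441 − 198.4145 T = 1103.94 T − 6734.0
34175.0 = 1302.3545 T
T = 26.24 °C

T_f = 26.2 °C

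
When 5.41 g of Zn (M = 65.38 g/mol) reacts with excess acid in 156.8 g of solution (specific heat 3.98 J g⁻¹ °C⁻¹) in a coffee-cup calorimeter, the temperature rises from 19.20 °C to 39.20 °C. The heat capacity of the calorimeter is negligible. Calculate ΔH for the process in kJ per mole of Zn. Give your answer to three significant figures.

|ΔT| = |39.20 − 19.20| = 20.00 °C
|q_surr| = (156.8 × 3.98) × 20.00 = 624.064 × 20.00 = 12480 J
n(Zn) = 5.41 / 65.38 = 0.08275 mol
Temperature rose, so q_rxn = −|q_surr| = -12.48 kJ
ΔH = q_rxn / n = -150.8 kJ/mol

ΔH = -151 kJ/mol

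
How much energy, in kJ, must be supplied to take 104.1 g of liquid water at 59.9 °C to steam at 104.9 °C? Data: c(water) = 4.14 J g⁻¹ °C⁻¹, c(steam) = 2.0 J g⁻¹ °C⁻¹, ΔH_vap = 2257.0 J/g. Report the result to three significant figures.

q = 253 kJ

q1 (heat water 59.9→100.0 °C): 104.1 × 4.14 × 40.1 = 17282 J
q2 (vaporize at 100 °C): 104.1 × 2257.0 = 234954 J
q3 (heat steam 100.0→104.9 °C): 104.1 × 2.0 × 4.9 = 1020 J
Total: 17282 + 234954 + 1020 = 253256 J = 253 kJ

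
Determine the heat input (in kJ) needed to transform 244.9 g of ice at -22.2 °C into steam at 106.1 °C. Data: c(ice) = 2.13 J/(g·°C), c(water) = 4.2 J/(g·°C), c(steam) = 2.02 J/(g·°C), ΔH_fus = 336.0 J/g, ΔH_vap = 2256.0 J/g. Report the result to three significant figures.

q1 (heat ice -22.2→0.0 °C): 244.9 × 2.13 × 22.2 = 11580 J
q2 (melt at 0 °C): 244.9 × 336.0 = 82286 J
q3 (heat water 0.0→100.0 °C): 244.9 × 4.2 × 100.0 = 102858 J
q4 (vaporize at 100 °C): 244.9 × 2256.0 = 552494 J
q5 (heat steam 100.0→106.1 °C): 244.9 × 2.02 × 6.1 = 3018 J
Total: 11580 + 82286 + 102858 + 552494 + 3018 = 752236 J = 752 kJ

q = 752 kJ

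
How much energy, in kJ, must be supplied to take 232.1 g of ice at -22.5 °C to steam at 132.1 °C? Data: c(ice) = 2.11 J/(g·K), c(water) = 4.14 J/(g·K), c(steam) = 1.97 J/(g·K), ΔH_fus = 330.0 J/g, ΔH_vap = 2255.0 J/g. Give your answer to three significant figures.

q1 (heat ice -22.5→0.0 °C): 232.1 × 2.11 × 22.5 = 11019 J
q2 (melt at 0 °C): 232.1 × 330.0 = 76593 J
q3 (heat water 0.0→100.0 °C): 232.1 × 4.14 × 100.0 = 96089 J
q4 (vaporize at 100 °C): 232.1 × 2255.0 = 523386 J
q5 (heat steam 100.0→132.1 °C): 232.1 × 1.97 × 32.1 = 14677 J
Total: 11019 + 76593 + 96089 + 523386 + 14677 = 721764 J = 722 kJ

q = 722 kJ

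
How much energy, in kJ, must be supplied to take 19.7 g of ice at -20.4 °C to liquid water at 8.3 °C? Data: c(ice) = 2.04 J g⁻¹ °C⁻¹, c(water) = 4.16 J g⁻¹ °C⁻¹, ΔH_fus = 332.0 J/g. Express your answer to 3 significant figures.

q1 (heat ice -20.4→0.0 °C): 19.7 × 2.04 × 20.4 = 820 J
q2 (melt at 0 °C): 19.7 × 332.0 = 6540 J
q3 (heat water 0.0→8.3 °C): 19.7 × 4.16 × 8.3 = 680 J
Total: 820 + 6540 + 680 = 8040 J = 8.04 kJ

q = 8.04 kJ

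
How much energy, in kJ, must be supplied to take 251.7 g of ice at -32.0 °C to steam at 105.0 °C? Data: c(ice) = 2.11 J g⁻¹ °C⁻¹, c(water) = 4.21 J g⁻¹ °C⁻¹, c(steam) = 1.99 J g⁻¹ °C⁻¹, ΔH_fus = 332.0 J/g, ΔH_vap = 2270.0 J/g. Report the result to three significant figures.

q1 (heat ice -32.0→0.0 °C): 251.7 × 2.11 × 32.0 = 16995 J
q2 (melt at 0 °C): 251.7 × 332.0 = 83564 J
q3 (heat water 0.0→100.0 °C): 251.7 × 4.21 × 100.0 = 105966 J
q4 (vaporize at 100 °C): 251.7 × 2270.0 = 571359 J
q5 (heat steam 100.0→105.0 °C): 251.7 × 1.99 × 5.0 = 2504 J
Total: 16995 + 83564 + 105966 + 571359 + 2504 = 780388 J = 780 kJ

q = 780 kJ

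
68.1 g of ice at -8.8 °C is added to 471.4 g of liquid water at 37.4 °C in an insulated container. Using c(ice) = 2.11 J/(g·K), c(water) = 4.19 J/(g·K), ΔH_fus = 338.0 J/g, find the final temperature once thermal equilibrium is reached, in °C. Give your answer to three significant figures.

Heat to bring ice to 0 °C and melt it: q₁ = 68.1×2.11×8.8 + 68.1×338.0 = 24282 J
Heat the water can supply cooling to 0 °C: 471.4×4.19×37.4 = 73871.2 J > q₁, so all ice melts.
Energy balance: 471.4×4.19×(37.4 − T) = 24282 + 68.1×4.19×(T − 0)
1975.166(37.4 − T) = 24282 + 285.339 T
73871.2 − 24282 = 2260.505 T
T = 49589.2 / 2260.505 = 21.94 °C

T_f = 21.9 °C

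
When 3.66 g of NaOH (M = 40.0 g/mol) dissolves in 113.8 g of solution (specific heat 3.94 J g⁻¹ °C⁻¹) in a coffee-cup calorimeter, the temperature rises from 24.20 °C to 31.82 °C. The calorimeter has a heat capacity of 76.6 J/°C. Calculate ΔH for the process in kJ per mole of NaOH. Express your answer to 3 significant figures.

ΔH = -43.7 kJ/mol

|ΔT| = |31.82 − 24.20| = 7.62 °C
|q_surr| = (113.8 × 3.94 + 76.6) × 7.62 = 524.972 × 7.62 = 4000 J
n(NaOH) = 3.66 / 40.0 = 0.09150 mol
Temperature rose, so q_rxn = −|q_surr| = -4.000 kJ
ΔH = q_rxn / n = -43.72 kJ/mol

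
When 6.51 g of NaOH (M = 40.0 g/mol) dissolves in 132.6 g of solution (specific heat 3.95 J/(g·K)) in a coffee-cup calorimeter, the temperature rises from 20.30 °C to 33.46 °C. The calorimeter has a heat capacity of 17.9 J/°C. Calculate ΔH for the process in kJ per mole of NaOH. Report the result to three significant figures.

ΔH = -43.8 kJ/mol

|ΔT| = |33.46 − 20.30| = 13.16 °C
|q_surr| = (132.6 × 3.95 + 17.9) × 13.16 = 541.67 × 13.16 = 7128 J
n(NaOH) = 6.51 / 40.0 = 0.1628 mol
Temperature rose, so q_rxn = −|q_surr| = -7.128 kJ
ΔH = q_rxn / n = -43.78 kJ/mol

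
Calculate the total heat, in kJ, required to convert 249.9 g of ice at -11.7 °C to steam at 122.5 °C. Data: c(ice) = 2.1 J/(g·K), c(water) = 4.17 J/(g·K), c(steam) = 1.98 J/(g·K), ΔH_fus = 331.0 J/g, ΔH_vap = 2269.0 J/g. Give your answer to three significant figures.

q = 771 kJ

q1 (heat ice -11.7→0.0 °C): 249.9 × 2.1 × 11.7 = 6140 J
q2 (melt at 0 °C): 249.9 × 331.0 = 82717 J
q3 (heat water 0.0→100.0 °C): 249.9 × 4.17 × 100.0 = 104208 J
q4 (vaporize at 100 °C): 249.9 × 2269.0 = 567023 J
q5 (heat steam 100.0→122.5 °C): 249.9 × 1.98 × 22.5 = 11133 J
Total: 6140 + 82717 + 104208 + 567023 + 11133 = 771221 J = 771 kJ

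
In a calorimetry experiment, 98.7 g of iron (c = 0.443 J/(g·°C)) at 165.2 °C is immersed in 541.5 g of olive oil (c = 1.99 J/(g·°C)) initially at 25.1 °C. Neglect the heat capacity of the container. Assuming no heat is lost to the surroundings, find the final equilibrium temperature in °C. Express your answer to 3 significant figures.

T_f = 30.6 °C

Heat lost by iron = heat gained by olive oil.
(98.7)(0.443)(165.2 − T) = (541.5)(1.99)(T − 25.1)
43.7241 (165.2 − T) = 1077.585 (T − 25.1)
7223.2 − 43.7241 T = 1077.585 T − 27047
34270.2 = 1121.3091 T
T = 30.56 °C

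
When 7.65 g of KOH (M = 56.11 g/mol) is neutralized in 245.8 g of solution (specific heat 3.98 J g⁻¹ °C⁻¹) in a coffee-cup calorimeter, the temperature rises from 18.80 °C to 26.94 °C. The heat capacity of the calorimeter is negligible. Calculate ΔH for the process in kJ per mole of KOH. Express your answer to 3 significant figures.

ΔH = -58.4 kJ/mol

|ΔT| = |26.94 − 18.80| = 8.14 °C
|q_surr| = (245.8 × 3.98) × 8.14 = 978.284 × 8.14 = 7963 J
n(KOH) = 7.65 / 56.11 = 0.1363 mol
Temperature rose, so q_rxn = −|q_surr| = -7.963 kJ
ΔH = q_rxn / n = -58.42 kJ/mol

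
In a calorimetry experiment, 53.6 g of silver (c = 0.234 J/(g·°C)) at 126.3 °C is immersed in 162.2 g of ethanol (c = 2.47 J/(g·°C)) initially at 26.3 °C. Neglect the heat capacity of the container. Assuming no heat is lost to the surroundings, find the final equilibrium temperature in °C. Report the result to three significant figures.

T_f = 29.3 °C

Heat lost by silver = heat gained by ethanol.
(53.6)(0.234)(126.3 − T) = (162.2)(2.47)(T − 26.3)
12.5424 (126.3 − T) = 400.634 (T − 26.3)
1584.1 − 12.5424 T = 400.634 T − 10537
12121.1 = 413.1764 T
T = 29.34 °C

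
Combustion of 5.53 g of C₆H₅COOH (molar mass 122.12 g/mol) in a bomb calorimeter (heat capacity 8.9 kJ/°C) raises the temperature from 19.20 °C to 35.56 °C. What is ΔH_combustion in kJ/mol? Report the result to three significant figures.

ΔT = 35.56 − 19.20 = 16.36 °C
q_cal = C_cal × ΔT = 8.9 × 16.36 = 145.604 kJ
n = 5.53 / 122.12 = 0.04528 mol
q_rxn = −q_cal = -145.604 kJ
ΔH = -145.604 / 0.04528 = -3216 kJ/mol

ΔH = -3220 kJ/mol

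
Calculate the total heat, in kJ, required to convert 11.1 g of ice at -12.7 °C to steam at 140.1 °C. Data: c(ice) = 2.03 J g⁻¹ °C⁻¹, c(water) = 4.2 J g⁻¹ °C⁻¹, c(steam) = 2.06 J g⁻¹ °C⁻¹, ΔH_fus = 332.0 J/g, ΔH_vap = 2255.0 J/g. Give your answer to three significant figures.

q1 (heat ice -12.7→0.0 °C): 11.1 × 2.03 × 12.7 = 286 J
q2 (melt at 0 °C): 11.1 × 332.0 = 3685 J
q3 (heat water 0.0→100.0 °C): 11.1 × 4.2 × 100.0 = 4662 J
q4 (vaporize at 100 °C): 11.1 × 2255.0 = 25031 J
q5 (heat steam 100.0→140.1 °C): 11.1 × 2.06 × 40.1 = 917 J
Total: 286 + 3685 + 4662 + 25031 + 917 = 34581 J = 34.6 kJ

q = 34.6 kJ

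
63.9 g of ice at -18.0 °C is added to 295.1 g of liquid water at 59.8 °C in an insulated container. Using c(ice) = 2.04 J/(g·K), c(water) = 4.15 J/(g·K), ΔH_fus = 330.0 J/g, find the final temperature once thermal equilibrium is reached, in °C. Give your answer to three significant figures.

Heat to bring ice to 0 °C and melt it: q₁ = 63.9×2.04×18.0 + 63.9×330.0 = 23433 J
Heat the water can supply cooling to 0 °C: 295.1×4.15×59.8 = 73235.0 J > q₁, so all ice melts.
Energy balance: 295.1×4.15×(59.8 − T) = 23433 + 63.9×4.15×(T − 0)
1224.665(59.8 − T) = 23433 + 265.185 T
73235.0 − 23433 = 1489.850 T
T = 49802.0 / 1489.850 = 33.43 °C

T_f = 33.4 °C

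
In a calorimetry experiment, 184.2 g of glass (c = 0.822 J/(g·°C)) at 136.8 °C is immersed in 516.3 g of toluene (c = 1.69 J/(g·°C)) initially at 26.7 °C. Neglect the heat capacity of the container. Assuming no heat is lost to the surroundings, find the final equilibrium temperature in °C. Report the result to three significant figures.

T_f = 43.0 °C

Heat lost by glass = heat gained by toluene.
(184.2)(0.822)(136.8 − T) = (516.3)(1.69)(T − 26.7)
151.4124 (136.8 − T) = 872.547 (T − 26.7)
20713 − 151.4124 T = 872.547 T − 23297
44010 = 1023.9594 T
T = 42.98 °C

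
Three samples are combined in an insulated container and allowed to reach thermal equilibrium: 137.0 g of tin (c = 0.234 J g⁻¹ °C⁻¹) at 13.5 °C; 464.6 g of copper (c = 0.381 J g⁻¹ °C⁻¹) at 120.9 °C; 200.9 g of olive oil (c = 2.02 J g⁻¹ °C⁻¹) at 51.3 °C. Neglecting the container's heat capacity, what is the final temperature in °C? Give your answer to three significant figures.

T_f = 69.4 °C

Σ mᵢcᵢ(T − Tᵢ) = 0  ⇒  T = Σ mᵢcᵢTᵢ / Σ mᵢcᵢ
Σ mᵢcᵢ = 137.0×0.234 + 464.6×0.381 + 200.9×2.02 = 614.8886
Σ mᵢcᵢTᵢ = 32.058×13.5 + 177.0126×120.9 + 405.818×51.3 = 42652
T = 42652 / 614.8886 = 69.37 °C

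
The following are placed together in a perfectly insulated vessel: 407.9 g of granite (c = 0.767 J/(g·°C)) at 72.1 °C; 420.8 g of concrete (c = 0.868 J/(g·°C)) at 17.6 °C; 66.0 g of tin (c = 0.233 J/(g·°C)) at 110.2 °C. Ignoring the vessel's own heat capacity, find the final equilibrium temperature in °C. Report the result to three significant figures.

T_f = 44.2 °C

Σ mᵢcᵢ(T − Tᵢ) = 0  ⇒  T = Σ mᵢcᵢTᵢ / Σ mᵢcᵢ
Σ mᵢcᵢ = 407.9×0.767 + 420.8×0.868 + 66.0×0.233 = 693.4917
Σ mᵢcᵢTᵢ = 312.8593×72.1 + 365.2544×17.6 + 15.378×110.2 = 30680
T = 30680 / 693.4917 = 44.24 °C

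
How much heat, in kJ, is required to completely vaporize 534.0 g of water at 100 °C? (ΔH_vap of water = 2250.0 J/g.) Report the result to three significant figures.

q = 1200 kJ

q = m × ΔH_vap = 534.0 × 2250.0 = 1202000 J = 1200 kJ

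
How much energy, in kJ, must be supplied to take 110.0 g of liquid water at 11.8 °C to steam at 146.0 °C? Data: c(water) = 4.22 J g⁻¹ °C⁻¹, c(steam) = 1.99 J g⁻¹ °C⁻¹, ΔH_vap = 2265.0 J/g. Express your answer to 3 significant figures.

q1 (heat water 11.8→100.0 °C): 110.0 × 4.22 × 88.2 = 40942 J
q2 (vaporize at 100 °C): 110.0 × 2265.0 = 249150 J
q3 (heat steam 100.0→146.0 °C): 110.0 × 1.99 × 46.0 = 10069 J
Total: 40942 + 249150 + 10069 = 300161 J = 300 kJ

q = 300 kJ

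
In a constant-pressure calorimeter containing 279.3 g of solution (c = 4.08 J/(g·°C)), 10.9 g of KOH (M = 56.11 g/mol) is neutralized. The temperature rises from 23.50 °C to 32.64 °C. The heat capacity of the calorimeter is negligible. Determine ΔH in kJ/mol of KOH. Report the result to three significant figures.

|ΔT| = |32.64 − 23.50| = 9.14 °C
|q_surr| = (279.3 × 4.08) × 9.14 = 1139.544 × 9.14 = 10420 J
n(KOH) = 10.9 / 56.11 = 0.1943 mol
Temperature rose, so q_rxn = −|q_surr| = -10.42 kJ
ΔH = q_rxn / n = -53.63 kJ/mol

ΔH = -53.6 kJ/mol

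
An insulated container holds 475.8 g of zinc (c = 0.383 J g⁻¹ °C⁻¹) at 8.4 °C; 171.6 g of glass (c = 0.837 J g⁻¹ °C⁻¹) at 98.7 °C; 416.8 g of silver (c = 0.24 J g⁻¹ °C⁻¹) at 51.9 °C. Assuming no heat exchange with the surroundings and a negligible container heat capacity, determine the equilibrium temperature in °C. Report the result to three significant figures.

T_f = 49.1 °C

Σ mᵢcᵢ(T − Tᵢ) = 0  ⇒  T = Σ mᵢcᵢTᵢ / Σ mᵢcᵢ
Σ mᵢcᵢ = 475.8×0.383 + 171.6×0.837 + 416.8×0.24 = 425.8926
Σ mᵢcᵢTᵢ = 182.2314×8.4 + 143.6292×98.7 + 100.032×51.9 = 20899
T = 20899 / 425.8926 = 49.07 °C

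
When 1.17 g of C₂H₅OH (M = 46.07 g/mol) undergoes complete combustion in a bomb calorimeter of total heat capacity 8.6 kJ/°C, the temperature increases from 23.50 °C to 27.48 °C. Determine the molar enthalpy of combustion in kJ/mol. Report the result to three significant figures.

ΔT = 27.48 − 23.50 = 3.98 °C
q_cal = C_cal × ΔT = 8.6 × 3.98 = 34.228 kJ
n = 1.17 / 46.07 = 0.02540 mol
q_rxn = −q_cal = -34.228 kJ
ΔH = -34.228 / 0.02540 = -1348 kJ/mol

ΔH = -1350 kJ/mol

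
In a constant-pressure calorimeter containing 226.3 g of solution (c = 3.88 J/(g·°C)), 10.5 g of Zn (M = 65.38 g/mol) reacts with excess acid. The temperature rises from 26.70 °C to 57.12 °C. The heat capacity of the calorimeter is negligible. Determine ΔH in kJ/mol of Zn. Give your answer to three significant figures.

|ΔT| = |57.12 − 26.70| = 30.42 °C
|q_surr| = (226.3 × 3.88) × 30.42 = 878.044 × 30.42 = 26710 J
n(Zn) = 10.5 / 65.38 = 0.1606 mol
Temperature rose, so q_rxn = −|q_surr| = -26.71 kJ
ΔH = q_rxn / n = -166.3 kJ/mol

ΔH = -166 kJ/mol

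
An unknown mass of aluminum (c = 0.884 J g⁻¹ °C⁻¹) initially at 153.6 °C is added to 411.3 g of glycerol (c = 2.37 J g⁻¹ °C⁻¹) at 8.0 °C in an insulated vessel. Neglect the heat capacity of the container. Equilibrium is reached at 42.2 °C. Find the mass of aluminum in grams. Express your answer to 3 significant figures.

q_gained = (411.3 × 2.37) × (42.2 − 8.0) = 33340 J
q_lost = m × 0.884 × (153.6 − 42.2) = 98.4776 m
m = 33340 / 98.4776 = 339 g

m = 339 g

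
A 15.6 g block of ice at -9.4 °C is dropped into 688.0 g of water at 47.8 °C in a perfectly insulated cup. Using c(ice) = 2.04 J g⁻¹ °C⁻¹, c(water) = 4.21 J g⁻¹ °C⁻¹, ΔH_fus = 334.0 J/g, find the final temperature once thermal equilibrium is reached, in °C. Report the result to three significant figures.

T_f = 44.9 °C

Heat to bring ice to 0 °C and melt it: q₁ = 15.6×2.04×9.4 + 15.6×334.0 = 5509.5 J
Heat the water can supply cooling to 0 °C: 688.0×4.21×47.8 = 138452 J > q₁, so all ice melts.
Energy balance: 688.0×4.21×(47.8 − T) = 5509.5 + 15.6×4.21×(T − 0)
2896.48(47.8 − T) = 5509.5 + 65.676 T
138452 − 5509.5 = 2962.156 T
T = 132942.5 / 2962.156 = 44.88 °C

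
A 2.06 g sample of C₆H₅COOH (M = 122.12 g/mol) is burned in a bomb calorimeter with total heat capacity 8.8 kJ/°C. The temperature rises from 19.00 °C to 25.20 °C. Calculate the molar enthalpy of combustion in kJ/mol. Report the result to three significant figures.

ΔH = -3230 kJ/mol

ΔT = 25.20 − 19.00 = 6.20 °C
q_cal = C_cal × ΔT = 8.8 × 6.20 = 54.56 kJ
n = 2.06 / 122.12 = 0.01687 mol
q_rxn = −q_cal = -54.56 kJ
ΔH = -54.56 / 0.01687 = -3234 kJ/mol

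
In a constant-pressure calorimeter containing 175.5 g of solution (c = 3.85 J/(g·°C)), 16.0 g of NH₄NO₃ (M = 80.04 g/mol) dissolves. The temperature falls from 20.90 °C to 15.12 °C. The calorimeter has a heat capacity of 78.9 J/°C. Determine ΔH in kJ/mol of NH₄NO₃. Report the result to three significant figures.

ΔH = 21.8 kJ/mol

|ΔT| = |15.12 − 20.90| = 5.78 °C
|q_surr| = (175.5 × 3.85 + 78.9) × 5.78 = 754.575 × 5.78 = 4361 J
n(NH₄NO₃) = 16.0 / 80.04 = 0.1999 mol
Temperature fell, so q_rxn = +|q_surr| = 4.361 kJ
ΔH = q_rxn / n = 21.82 kJ/mol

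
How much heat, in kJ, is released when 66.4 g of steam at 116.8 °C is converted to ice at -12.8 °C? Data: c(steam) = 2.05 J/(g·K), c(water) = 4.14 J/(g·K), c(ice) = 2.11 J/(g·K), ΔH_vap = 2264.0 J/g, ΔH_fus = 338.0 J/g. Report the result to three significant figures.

q1 (cool steam 116.8→100 °C): 66.4 × 2.05 × 16.8 = 2287 J
q2 (condense at 100 °C): 66.4 × 2264.0 = 150330 J
q3 (cool water 100→0 °C): 66.4 × 4.14 × 100.0 = 27490 J
q4 (freeze at 0 °C): 66.4 × 338.0 = 22443 J
q5 (cool ice 0→-12.8 °C): 66.4 × 2.11 × 12.8 = 1793 J
Total: 2287 + 150330 + 27490 + 22443 + 1793 = 204343 J = 204 kJ

q = 204 kJ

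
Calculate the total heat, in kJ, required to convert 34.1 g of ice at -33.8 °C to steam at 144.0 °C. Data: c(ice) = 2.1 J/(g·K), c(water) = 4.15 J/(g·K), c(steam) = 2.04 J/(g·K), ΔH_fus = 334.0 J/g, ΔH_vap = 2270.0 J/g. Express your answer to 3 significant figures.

q1 (heat ice -33.8→0.0 °C): 34.1 × 2.1 × 33.8 = 2420 J
q2 (melt at 0 °C): 34.1 × 334.0 = 11389 J
q3 (heat water 0.0→100.0 °C): 34.1 × 4.15 × 100.0 = 14152 J
q4 (vaporize at 100 °C): 34.1 × 2270.0 = 77407 J
q5 (heat steam 100.0→144.0 °C): 34.1 × 2.04 × 44.0 = 3061 J
Total: 2420 + 11389 + 14152 + 77407 + 3061 = 108429 J = 108 kJ

q = 108 kJ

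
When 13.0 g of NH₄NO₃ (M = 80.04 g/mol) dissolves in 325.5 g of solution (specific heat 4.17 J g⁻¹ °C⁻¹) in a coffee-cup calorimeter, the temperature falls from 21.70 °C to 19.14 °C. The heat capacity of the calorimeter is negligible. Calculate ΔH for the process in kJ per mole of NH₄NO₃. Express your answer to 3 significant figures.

|ΔT| = |19.14 − 21.70| = 2.56 °C
|q_surr| = (325.5 × 4.17) × 2.56 = 1357.335 × 2.56 = 3475 J
n(NH₄NO₃) = 13.0 / 80.04 = 0.1624 mol
Temperature fell, so q_rxn = +|q_surr| = 3.475 kJ
ΔH = q_rxn / n = 21.40 kJ/mol

ΔH = 21.4 kJ/mol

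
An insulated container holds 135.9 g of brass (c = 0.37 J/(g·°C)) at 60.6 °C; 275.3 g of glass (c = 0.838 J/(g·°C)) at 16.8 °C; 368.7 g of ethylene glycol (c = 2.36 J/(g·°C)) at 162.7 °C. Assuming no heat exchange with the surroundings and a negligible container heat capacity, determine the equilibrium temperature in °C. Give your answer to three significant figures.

Σ mᵢcᵢ(T − Tᵢ) = 0  ⇒  T = Σ mᵢcᵢTᵢ / Σ mᵢcᵢ
Σ mᵢcᵢ = 135.9×0.37 + 275.3×0.838 + 368.7×2.36 = 1151.1164
Σ mᵢcᵢTᵢ = 50.283×60.6 + 230.7014×16.8 + 870.132×162.7 = 148490
T = 148490 / 1151.1164 = 129.0 °C

T_f = 129 °C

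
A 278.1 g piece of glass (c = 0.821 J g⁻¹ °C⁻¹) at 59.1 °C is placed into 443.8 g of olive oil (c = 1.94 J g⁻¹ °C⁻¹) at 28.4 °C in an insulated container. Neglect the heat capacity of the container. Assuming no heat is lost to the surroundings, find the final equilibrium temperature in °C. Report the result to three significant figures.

Heat lost by glass = heat gained by olive oil.
(278.1)(0.821)(59.1 − T) = (443.8)(1.94)(T − 28.4)
228.3201 (59.1 − T) = 860.972 (T − 28.4)
13494 − 228.3201 T = 860.972 T − 24452
37946 = 1089.2921 T
T = 34.84 °C

T_f = 34.8 °C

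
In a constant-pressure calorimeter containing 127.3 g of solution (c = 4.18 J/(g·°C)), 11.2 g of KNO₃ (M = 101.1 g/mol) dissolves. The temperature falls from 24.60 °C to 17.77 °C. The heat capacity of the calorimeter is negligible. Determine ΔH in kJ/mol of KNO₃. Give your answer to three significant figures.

|ΔT| = |17.77 − 24.60| = 6.83 °C
|q_surr| = (127.3 × 4.18) × 6.83 = 532.114 × 6.83 = 3634 J
n(KNO₃) = 11.2 / 101.1 = 0.1108 mol
Temperature fell, so q_rxn = +|q_surr| = 3.634 kJ
ΔH = q_rxn / n = 32.80 kJ/mol

ΔH = 32.8 kJ/mol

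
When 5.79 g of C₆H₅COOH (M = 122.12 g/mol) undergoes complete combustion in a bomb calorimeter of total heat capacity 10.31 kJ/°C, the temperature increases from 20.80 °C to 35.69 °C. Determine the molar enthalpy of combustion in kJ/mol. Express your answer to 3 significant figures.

ΔH = -3240 kJ/mol

ΔT = 35.69 − 20.80 = 14.89 °C
q_cal = C_cal × ΔT = 10.31 × 14.89 = 153.5159 kJ
n = 5.79 / 122.12 = 0.04741 mol
q_rxn = −q_cal = -153.5159 kJ
ΔH = -153.5159 / 0.04741 = -3238 kJ/mol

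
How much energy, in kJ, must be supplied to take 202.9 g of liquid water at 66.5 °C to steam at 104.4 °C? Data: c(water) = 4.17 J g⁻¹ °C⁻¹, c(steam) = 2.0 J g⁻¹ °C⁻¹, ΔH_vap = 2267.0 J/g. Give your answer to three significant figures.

q = 490 kJ

q1 (heat water 66.5→100.0 °C): 202.9 × 4.17 × 33.5 = 28344 J
q2 (vaporize at 100 °C): 202.9 × 2267.0 = 459974 J
q3 (heat steam 100.0→104.4 °C): 202.9 × 2.0 × 4.4 = 1786 J
Total: 28344 + 459974 + 1786 = 490104 J = 490 kJ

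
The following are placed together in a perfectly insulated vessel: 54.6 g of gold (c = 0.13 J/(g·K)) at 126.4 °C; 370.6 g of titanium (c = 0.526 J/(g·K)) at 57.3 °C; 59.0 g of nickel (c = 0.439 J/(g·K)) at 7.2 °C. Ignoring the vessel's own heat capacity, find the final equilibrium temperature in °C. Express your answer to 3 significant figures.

Σ mᵢcᵢ(T − Tᵢ) = 0  ⇒  T = Σ mᵢcᵢTᵢ / Σ mᵢcᵢ
Σ mᵢcᵢ = 54.6×0.13 + 370.6×0.526 + 59.0×0.439 = 227.9346
Σ mᵢcᵢTᵢ = 7.098×126.4 + 194.9356×57.3 + 25.901×7.2 = 12253
T = 12253 / 227.9346 = 53.76 °C

T_f = 53.8 °C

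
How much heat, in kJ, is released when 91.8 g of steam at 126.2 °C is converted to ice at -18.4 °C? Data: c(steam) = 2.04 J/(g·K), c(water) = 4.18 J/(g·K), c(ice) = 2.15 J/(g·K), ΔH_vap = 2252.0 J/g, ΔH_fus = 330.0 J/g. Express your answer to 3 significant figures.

q1 (cool steam 126.2→100 °C): 91.8 × 2.04 × 26.2 = 4907 J
q2 (condense at 100 °C): 91.8 × 2252.0 = 206734 J
q3 (cool water 100→0 °C): 91.8 × 4.18 × 100.0 = 38372 J
q4 (freeze at 0 °C): 91.8 × 330.0 = 30294 J
q5 (cool ice 0→-18.4 °C): 91.8 × 2.15 × 18.4 = 3632 J
Total: 4907 + 206734 + 38372 + 30294 + 3632 = 283939 J = 284 kJ

q = 284 kJ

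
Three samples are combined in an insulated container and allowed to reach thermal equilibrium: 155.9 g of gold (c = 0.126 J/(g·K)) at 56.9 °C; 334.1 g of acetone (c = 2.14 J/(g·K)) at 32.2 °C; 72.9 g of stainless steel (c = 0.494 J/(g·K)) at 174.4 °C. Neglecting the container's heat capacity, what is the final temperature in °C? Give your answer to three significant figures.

Σ mᵢcᵢ(T − Tᵢ) = 0  ⇒  T = Σ mᵢcᵢTᵢ / Σ mᵢcᵢ
Σ mᵢcᵢ = 155.9×0.126 + 334.1×2.14 + 72.9×0.494 = 770.6300
Σ mᵢcᵢTᵢ = 19.6434×56.9 + 714.974×32.2 + 36.0126×174.4 = 30420
T = 30420 / 770.6300 = 39.47 °C

T_f = 39.5 °C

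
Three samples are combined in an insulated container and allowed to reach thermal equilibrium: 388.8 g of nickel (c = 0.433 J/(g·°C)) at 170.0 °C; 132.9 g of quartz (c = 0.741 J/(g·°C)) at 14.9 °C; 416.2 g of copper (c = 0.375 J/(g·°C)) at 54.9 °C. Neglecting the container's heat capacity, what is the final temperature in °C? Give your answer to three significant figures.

Σ mᵢcᵢ(T − Tᵢ) = 0  ⇒  T = Σ mᵢcᵢTᵢ / Σ mᵢcᵢ
Σ mᵢcᵢ = 388.8×0.433 + 132.9×0.741 + 416.2×0.375 = 422.9043
Σ mᵢcᵢTᵢ = 168.3504×170.0 + 98.4789×14.9 + 156.075×54.9 = 38655
T = 38655 / 422.9043 = 91.40 °C

T_f = 91.4 °C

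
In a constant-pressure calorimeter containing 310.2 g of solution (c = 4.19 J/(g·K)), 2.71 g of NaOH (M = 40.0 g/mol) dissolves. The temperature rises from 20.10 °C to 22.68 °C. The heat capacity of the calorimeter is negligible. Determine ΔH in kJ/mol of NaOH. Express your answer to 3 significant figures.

|ΔT| = |22.68 − 20.10| = 2.58 °C
|q_surr| = (310.2 × 4.19) × 2.58 = 1299.738 × 2.58 = 3353 J
n(NaOH) = 2.71 / 40.0 = 0.06775 mol
Temperature rose, so q_rxn = −|q_surr| = -3.353 kJ
ΔH = q_rxn / n = -49.49 kJ/mol

ΔH = -49.5 kJ/mol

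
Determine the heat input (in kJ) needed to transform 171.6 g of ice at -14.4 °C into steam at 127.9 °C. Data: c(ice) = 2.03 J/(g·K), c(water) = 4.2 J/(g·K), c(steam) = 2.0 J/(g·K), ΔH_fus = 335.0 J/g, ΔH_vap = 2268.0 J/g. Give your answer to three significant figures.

q1 (heat ice -14.4→0.0 °C): 171.6 × 2.03 × 14.4 = 5016 J
q2 (melt at 0 °C): 171.6 × 335.0 = 57486 J
q3 (heat water 0.0→100.0 °C): 171.6 × 4.2 × 100.0 = 72072 J
q4 (vaporize at 100 °C): 171.6 × 2268.0 = 389189 J
q5 (heat steam 100.0→127.9 °C): 171.6 × 2.0 × 27.9 = 9575 J
Total: 5016 + 57486 + 72072 + 389189 + 9575 = 533338 J = 533 kJ

q = 533 kJ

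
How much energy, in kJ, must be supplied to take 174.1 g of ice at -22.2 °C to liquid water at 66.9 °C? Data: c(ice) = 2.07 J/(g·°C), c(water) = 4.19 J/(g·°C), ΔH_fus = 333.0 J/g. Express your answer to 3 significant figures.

q1 (heat ice -22.2→0.0 °C): 174.1 × 2.07 × 22.2 = 8001 J
q2 (melt at 0 °C): 174.1 × 333.0 = 57975 J
q3 (heat water 0.0→66.9 °C): 174.1 × 4.19 × 66.9 = 48802 J
Total: 8001 + 57975 + 48802 = 114778 J = 115 kJ

q = 115 kJ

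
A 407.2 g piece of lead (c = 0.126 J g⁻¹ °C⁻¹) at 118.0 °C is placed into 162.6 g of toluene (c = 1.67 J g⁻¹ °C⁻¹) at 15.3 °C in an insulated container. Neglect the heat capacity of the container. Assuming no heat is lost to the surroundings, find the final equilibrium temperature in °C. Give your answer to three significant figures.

Heat lost by lead = heat gained by toluene.
(407.2)(0.126)(118.0 − T) = (162.6)(1.67)(T − 15.3)
51.3072 (118.0 − T) = 271.542 (T − 15.3)
6054.2 − 51.3072 T = 271.542 T − 4154.6
10208.8 = 322.8492 T
T = 31.62 °C

T_f = 31.6 °C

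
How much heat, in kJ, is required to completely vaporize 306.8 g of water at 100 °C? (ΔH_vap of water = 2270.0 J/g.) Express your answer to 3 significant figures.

q = 696 kJ

q = m × ΔH_vap = 306.8 × 2270.0 = 696400 J = 696 kJ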